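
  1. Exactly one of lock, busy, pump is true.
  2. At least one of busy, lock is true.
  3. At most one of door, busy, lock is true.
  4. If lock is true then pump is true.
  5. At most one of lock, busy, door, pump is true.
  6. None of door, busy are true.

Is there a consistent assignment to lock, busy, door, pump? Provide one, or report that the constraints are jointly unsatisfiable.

Unsatisfiable

Case busy = True:
  Constraint (6) is violated (busy=T) — contradiction.
Case busy = False:
  (2) with busy=F forces lock = True.
  (1) with lock=T forces pump = False.
  Constraint (4) is violated (lock=T, pump=F) — contradiction.
Both cases fail — unsatisfiable.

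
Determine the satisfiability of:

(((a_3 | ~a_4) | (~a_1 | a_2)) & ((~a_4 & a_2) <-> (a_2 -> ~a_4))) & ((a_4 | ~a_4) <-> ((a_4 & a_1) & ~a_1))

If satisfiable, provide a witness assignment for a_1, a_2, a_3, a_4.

UNSATISFIABLE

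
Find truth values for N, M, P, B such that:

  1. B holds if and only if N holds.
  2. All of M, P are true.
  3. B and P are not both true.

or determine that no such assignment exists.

N = False, M = True, P = True, B = False

  (1) B=F, N=F — same ✓
  (2) {M, P}: all 2 true ✓
  (3) B=F, P=T — not both ✓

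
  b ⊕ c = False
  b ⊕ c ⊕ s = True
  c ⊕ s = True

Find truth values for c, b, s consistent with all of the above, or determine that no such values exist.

c = False, b = False, s = True

b ⊕ c = F ⊕ F = False ✓
b ⊕ c ⊕ s = F ⊕ F ⊕ T = True ✓
c ⊕ s = F ⊕ T = True ✓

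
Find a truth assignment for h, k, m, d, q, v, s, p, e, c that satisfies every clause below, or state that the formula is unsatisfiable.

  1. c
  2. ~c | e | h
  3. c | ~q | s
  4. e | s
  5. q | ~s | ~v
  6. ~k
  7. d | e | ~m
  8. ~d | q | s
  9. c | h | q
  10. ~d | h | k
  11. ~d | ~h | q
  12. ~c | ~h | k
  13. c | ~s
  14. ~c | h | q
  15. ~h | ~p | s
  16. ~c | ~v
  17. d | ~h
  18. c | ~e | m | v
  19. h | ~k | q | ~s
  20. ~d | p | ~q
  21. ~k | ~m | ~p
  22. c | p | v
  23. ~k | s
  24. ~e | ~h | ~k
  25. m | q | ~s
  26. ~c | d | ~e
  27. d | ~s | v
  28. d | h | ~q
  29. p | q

The formula is unsatisfiable.

Case k = True:
  Clause (~k) is falsified — contradiction.
Case k = False:
  (c) forces c = True.
  (~c | ~h | k) forces h = False.
  (~c | e | h) forces e = True.
  (~d | h | k) forces d = False.
  Clause (~c | d | ~e) is falsified — contradiction.
Both cases fail, so the formula is unsatisfiable.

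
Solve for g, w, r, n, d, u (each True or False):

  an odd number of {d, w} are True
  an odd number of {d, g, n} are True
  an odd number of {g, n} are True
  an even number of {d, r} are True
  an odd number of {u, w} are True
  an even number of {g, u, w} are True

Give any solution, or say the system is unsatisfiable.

g: True; w: True; r: False; n: False; d: False; u: False

{d, w}: 1 true → odd ✓
{d, g, n}: 1 true → odd ✓
{g, n}: 1 true → odd ✓
{d, r}: 0 true → even ✓
{u, w}: 1 true → odd ✓
{g, u, w}: 2 true → even ✓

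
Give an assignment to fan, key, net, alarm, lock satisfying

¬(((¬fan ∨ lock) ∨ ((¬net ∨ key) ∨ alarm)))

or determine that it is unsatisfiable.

fan = True, key = False, net = True, alarm = False, lock = False

  ¬(((¬fan ∨ lock) ∨ ((¬net ∨ key) ∨ alarm))) = True
    (¬fan ∨ lock) ∨ ((¬net ∨ key) ∨ alarm) = False
      ¬fan ∨ lock = False
        ¬fan = False
      (¬net ∨ key) ∨ alarm = False
        ¬net ∨ key = False
          ¬net = False
The formula evaluates to True.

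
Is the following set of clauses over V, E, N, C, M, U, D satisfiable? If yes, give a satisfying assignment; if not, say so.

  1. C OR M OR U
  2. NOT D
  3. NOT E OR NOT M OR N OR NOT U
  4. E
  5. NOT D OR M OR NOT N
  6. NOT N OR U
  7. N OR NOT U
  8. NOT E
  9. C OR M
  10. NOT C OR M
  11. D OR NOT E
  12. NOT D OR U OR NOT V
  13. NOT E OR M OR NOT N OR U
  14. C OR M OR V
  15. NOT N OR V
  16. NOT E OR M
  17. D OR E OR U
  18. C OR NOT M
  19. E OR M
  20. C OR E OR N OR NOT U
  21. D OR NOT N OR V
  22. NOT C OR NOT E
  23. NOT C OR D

Case E = True:
  Clause (NOT E) is falsified — contradiction.
Case E = False:
  Clause (E) is falsified — contradiction.
Both cases fail, so the formula is unsatisfiable.

Unsatisfiable — no assignment works.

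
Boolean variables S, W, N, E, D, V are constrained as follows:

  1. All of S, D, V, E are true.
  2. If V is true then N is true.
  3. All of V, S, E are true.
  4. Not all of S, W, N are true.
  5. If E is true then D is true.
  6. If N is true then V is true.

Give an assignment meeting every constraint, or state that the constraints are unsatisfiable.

S: True, W: False, N: True, E: True, D: True, V: True

  (1) {S, D, V, E}: all 4 true ✓
  (2) V=T ⇒ N: T ✓
  (3) {V, S, E}: all 3 true ✓
  (4) {S, W, N}: 2/3 true — not all ✓
  (5) E=T ⇒ D: T ✓
  (6) N=T ⇒ V: T ✓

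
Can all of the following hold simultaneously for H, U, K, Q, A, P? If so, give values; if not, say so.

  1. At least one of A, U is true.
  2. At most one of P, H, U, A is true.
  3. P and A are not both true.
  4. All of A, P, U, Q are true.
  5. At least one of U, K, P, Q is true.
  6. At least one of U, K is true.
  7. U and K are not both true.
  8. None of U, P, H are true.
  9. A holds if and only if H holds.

The formula is unsatisfiable.

Case U = True:
  Constraint (8) is violated (U=T) — contradiction.
Case U = False:
  Constraint (4) is violated (U=F) — contradiction.
Both cases fail — unsatisfiable.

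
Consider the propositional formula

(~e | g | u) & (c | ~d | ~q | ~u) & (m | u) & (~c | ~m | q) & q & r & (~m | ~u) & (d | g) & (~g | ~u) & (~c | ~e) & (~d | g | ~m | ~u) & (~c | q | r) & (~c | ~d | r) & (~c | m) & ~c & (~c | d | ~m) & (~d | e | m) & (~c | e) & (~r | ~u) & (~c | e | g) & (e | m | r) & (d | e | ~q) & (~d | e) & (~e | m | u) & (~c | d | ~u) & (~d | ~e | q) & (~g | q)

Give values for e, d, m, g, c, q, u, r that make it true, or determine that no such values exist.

e = True, d = True, m = True, g = True, c = False, q = True, u = False, r = True

Unit clause (q) forces q = True.
Unit clause (r) forces r = True.
Unit clause (~c) forces c = False.
In (~r | ~u) only ~u is left, so u = False.
In (m | u) only m is left, so m = True.
Try e = False:
  (d | e | ~q) forces d = True.
  clause (~d | e) is falsified — backtrack.
So e = True.
  then (~e | g | u) forces g = True.
Set d = True.
All clauses satisfied.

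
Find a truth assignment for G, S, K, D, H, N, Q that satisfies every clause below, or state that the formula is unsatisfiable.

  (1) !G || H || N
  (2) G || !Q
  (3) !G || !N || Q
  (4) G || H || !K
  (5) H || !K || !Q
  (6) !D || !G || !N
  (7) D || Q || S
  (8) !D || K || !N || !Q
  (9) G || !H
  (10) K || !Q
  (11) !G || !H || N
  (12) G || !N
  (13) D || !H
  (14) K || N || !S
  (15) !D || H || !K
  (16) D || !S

G: False; S: False; K: False; D: True; H: False; N: False; Q: False

Set G = False.
  then (G || !Q) forces Q = False.
  then (G || !H) forces H = False.
  then (G || !N) forces N = False.
  then (G || H || !K) forces K = False.
  then (K || N || !S) forces S = False.
  then (D || Q || S) forces D = True.
All clauses satisfied.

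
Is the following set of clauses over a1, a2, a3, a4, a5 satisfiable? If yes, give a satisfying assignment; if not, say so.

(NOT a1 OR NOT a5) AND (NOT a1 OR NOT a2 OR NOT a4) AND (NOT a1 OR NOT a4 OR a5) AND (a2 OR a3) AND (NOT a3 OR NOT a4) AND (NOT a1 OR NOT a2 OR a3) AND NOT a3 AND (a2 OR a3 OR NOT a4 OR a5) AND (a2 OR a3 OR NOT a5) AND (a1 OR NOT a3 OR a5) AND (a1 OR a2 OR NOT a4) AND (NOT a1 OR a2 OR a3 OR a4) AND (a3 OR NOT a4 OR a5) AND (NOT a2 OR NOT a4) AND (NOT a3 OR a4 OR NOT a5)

a1 = False, a2 = True, a3 = False, a4 = False, a5 = False

Unit clause (NOT a3) forces a3 = False.
In (a2 OR a3) only a2 is left, so a2 = True.
In (NOT a1 OR NOT a2 OR a3) only NOT a1 is left, so a1 = False.
In (NOT a2 OR NOT a4) only NOT a4 is left, so a4 = False.
Set a5 = False.
All clauses satisfied.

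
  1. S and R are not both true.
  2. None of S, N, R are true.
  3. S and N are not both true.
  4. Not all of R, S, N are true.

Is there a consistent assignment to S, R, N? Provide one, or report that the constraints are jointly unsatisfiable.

S: False, R: False, N: False

  (1) S=F, R=F — not both ✓
  (2) {S, N, R}: 0 true — none ✓
  (3) S=F, N=F — not both ✓
  (4) {R, S, N}: 0/3 true — not all ✓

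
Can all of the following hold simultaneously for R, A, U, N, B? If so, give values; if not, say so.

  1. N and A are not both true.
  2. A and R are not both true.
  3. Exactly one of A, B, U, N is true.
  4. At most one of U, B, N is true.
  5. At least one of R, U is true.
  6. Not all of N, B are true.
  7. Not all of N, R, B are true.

R=T, A=F, U=F, N=F, B=T

  (1) N=F, A=F — not both ✓
  (2) A=F, R=T — not both ✓
  (3) {A, B, U, N}: 1 true — exactly one ✓
  (4) {U, B, N}: 1 true — at most one ✓
  (5) {R, U}: 1 true — at least one ✓
  (6) {N, B}: 1/2 true — not all ✓
  (7) {N, R, B}: 2/3 true — not all ✓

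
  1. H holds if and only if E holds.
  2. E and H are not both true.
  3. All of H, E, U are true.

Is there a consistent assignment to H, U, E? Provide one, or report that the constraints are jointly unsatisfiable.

Case H = True:
  (1) with H=T forces E = True.
  Constraint (2) is violated (E=T, H=T) — contradiction.
Case H = False:
  Constraint (3) is violated (H=F) — contradiction.
Both cases fail — unsatisfiable.

The formula is unsatisfiable.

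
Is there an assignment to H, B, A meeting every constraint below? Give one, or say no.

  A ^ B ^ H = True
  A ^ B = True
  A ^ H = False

H = False, B = True, A = False

A ^ B ^ H = F ^ T ^ F = True ✓
A ^ B = F ^ T = True ✓
A ^ H = F ^ F = False ✓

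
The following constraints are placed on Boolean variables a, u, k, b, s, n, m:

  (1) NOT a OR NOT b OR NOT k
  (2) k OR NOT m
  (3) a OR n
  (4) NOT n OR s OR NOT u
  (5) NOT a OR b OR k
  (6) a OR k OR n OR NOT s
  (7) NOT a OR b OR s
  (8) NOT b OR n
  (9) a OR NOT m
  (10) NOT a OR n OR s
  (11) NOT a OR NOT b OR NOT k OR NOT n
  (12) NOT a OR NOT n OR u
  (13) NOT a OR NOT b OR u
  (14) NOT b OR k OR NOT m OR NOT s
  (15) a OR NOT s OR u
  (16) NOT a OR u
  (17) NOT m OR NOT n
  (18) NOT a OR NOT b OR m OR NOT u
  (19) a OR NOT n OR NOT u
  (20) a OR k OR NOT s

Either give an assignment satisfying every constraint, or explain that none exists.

a: True; u: True; k: True; b: False; s: True; n: False; m: False

Set a = True.
  then (NOT a OR u) forces u = True.
Set k = True.
  then (NOT a OR NOT b OR NOT k) forces b = False.
  then (NOT a OR b OR s) forces s = True.
Set n = False.
Set m = False.
All clauses satisfied.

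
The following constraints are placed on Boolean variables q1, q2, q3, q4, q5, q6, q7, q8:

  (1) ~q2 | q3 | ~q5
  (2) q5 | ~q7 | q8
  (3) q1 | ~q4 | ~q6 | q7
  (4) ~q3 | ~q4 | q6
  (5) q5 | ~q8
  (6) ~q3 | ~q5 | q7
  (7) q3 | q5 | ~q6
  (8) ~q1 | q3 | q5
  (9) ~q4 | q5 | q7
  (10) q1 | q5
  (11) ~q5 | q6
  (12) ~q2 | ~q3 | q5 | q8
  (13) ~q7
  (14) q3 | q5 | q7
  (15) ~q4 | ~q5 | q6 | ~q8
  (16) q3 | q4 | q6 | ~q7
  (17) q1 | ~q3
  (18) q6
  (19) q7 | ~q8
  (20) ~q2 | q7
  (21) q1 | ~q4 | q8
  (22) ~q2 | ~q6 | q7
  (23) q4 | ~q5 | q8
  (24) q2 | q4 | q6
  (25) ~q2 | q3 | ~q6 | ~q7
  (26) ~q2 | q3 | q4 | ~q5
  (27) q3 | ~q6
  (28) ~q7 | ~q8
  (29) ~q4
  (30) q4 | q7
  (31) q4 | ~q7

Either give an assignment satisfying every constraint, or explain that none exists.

Case q4 = True:
  Clause (~q4) is falsified — contradiction.
Case q4 = False:
  (~q7) forces q7 = False.
  Clause (q4 | q7) is falsified — contradiction.
Both cases fail, so the formula is unsatisfiable.

UNSATISFIABLE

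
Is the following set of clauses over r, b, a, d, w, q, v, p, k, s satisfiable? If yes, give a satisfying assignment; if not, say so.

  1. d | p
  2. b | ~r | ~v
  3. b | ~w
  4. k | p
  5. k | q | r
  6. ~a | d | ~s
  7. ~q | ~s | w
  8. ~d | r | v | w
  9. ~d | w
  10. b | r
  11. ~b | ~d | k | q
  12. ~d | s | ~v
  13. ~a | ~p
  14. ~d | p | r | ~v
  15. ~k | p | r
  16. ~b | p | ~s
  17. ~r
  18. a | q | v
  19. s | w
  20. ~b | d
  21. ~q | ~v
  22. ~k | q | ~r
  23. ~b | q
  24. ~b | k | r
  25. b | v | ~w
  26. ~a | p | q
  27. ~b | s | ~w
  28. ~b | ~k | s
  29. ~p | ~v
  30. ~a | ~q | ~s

Unit clause (~r) forces r = False.
In (b | r) only b is left, so b = True.
In (~b | d) only d is left, so d = True.
In (~b | q) only q is left, so q = True.
In (~b | k | r) only k is left, so k = True.
In (~b | ~k | s) only s is left, so s = True.
In (~a | ~q | ~s) only ~a is left, so a = False.
In (~q | ~s | w) only w is left, so w = True.
In (~k | p | r) only p is left, so p = True.
In (~q | ~v) only ~v is left, so v = False.
All clauses satisfied.

r: False; b: True; a: False; d: True; w: True; q: True; v: False; p: True; k: True; s: True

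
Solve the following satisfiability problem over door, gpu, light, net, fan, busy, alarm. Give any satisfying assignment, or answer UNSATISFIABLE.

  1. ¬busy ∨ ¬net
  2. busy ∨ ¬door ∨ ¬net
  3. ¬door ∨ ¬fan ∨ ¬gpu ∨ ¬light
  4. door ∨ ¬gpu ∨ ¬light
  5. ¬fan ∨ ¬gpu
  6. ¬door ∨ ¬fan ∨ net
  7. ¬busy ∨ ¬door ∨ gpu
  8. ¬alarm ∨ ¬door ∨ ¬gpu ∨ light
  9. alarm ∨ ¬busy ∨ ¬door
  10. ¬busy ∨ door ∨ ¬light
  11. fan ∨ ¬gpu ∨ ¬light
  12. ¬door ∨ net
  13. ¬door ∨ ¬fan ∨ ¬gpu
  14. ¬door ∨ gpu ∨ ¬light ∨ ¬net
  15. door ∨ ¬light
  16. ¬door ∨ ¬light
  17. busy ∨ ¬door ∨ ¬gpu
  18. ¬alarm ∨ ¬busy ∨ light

Set door = False.
  then (door ∨ ¬light) forces light = False.
Set gpu = False.
Set net = True.
  then (¬busy ∨ ¬net) forces busy = False.
Set fan = False.
Set alarm = False.
All clauses satisfied.

door=F; gpu=F; light=F; net=T; fan=F; busy=F; alarm=F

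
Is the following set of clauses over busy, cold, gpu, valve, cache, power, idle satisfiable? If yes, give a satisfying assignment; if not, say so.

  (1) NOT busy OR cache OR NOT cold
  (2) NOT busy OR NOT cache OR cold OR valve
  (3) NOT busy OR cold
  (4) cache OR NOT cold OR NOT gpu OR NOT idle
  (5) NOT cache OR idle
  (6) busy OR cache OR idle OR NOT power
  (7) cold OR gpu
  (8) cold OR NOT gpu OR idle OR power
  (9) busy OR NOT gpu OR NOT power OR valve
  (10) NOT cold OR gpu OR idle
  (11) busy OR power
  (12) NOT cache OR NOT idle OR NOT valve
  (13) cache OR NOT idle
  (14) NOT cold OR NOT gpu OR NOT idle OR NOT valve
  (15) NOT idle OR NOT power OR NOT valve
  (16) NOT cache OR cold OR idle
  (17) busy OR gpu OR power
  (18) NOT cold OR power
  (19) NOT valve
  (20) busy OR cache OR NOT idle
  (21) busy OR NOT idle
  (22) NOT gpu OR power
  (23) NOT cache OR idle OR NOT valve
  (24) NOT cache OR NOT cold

No satisfying assignment exists.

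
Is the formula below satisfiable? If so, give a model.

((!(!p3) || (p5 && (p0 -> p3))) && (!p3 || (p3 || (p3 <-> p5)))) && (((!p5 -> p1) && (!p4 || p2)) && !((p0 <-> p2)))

p0 = False, p1 = False, p2 = True, p3 = False, p4 = False, p5 = True

  (!(!p3) || (p5 && (p0 -> p3))) && (!p3 || (p3 || (p3 <-> p5))) = True
    !(!p3) || (p5 && (p0 -> p3)) = True
      !(!p3) = False
        !p3 = True
      p5 && (p0 -> p3) = True
        p0 -> p3 = True
    !p3 || (p3 || (p3 <-> p5)) = True
      !p3 = True
      p3 || (p3 <-> p5) = False
        p3 <-> p5 = False
  ((!p5 -> p1) && (!p4 || p2)) && !((p0 <-> p2)) = True
    (!p5 -> p1) && (!p4 || p2) = True
      !p5 -> p1 = True
        !p5 = False
      !p4 || p2 = True
        !p4 = True
    !((p0 <-> p2)) = True
      p0 <-> p2 = False
Both conjuncts True, so the formula holds.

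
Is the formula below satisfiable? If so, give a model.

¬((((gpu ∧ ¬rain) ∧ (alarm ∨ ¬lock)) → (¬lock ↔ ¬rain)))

gpu=T, lock=T, rain=F, alarm=T

  ¬((((gpu ∧ ¬rain) ∧ (alarm ∨ ¬lock)) → (¬lock ↔ ¬rain))) = True
    ((gpu ∧ ¬rain) ∧ (alarm ∨ ¬lock)) → (¬lock ↔ ¬rain) = False
      (gpu ∧ ¬rain) ∧ (alarm ∨ ¬lock) = True
        gpu ∧ ¬rain = True
          ¬rain = True
        alarm ∨ ¬lock = True
          ¬lock = False
      ¬lock ↔ ¬rain = False
        ¬lock = False
        ¬rain = True
The formula evaluates to True.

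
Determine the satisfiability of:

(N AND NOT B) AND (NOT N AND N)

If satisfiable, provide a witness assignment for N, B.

Case N = True: the conjunct NOT N is False.
Case N = False: the conjunct N is False.
Both cases fail — unsatisfiable.

No satisfying assignment exists.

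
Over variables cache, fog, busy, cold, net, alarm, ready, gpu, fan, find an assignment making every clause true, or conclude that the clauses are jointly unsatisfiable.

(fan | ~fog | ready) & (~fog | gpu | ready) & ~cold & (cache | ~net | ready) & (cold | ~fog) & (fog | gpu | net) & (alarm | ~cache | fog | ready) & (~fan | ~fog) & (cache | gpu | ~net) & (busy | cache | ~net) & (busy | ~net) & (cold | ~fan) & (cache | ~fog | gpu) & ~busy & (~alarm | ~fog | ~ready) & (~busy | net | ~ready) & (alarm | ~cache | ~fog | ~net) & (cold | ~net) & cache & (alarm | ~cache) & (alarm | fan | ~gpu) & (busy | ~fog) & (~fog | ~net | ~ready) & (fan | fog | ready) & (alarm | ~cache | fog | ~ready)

cache: True; fog: False; busy: False; cold: False; net: False; alarm: True; ready: True; gpu: True; fan: False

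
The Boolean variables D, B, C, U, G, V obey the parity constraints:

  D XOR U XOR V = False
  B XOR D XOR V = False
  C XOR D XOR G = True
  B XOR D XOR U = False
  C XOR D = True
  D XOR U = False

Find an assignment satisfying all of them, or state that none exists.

D = False, B = False, C = True, U = False, G = False, V = False

D XOR U XOR V = F XOR F XOR F = False ✓
B XOR D XOR V = F XOR F XOR F = False ✓
C XOR D XOR G = T XOR F XOR F = True ✓
B XOR D XOR U = F XOR F XOR F = False ✓
C XOR D = T XOR F = True ✓
D XOR U = F XOR F = False ✓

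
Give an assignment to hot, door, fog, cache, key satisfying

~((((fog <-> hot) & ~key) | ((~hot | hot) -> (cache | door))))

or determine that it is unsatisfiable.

hot = False, door = False, fog = True, cache = False, key = True

  ~((((fog <-> hot) & ~key) | ((~hot | hot) -> (cache | door)))) = True
    ((fog <-> hot) & ~key) | ((~hot | hot) -> (cache | door)) = False
      (fog <-> hot) & ~key = False
        fog <-> hot = False
        ~key = False
      (~hot | hot) -> (cache | door) = False
        ~hot | hot = True
          ~hot = True
        cache | door = False
The formula evaluates to True.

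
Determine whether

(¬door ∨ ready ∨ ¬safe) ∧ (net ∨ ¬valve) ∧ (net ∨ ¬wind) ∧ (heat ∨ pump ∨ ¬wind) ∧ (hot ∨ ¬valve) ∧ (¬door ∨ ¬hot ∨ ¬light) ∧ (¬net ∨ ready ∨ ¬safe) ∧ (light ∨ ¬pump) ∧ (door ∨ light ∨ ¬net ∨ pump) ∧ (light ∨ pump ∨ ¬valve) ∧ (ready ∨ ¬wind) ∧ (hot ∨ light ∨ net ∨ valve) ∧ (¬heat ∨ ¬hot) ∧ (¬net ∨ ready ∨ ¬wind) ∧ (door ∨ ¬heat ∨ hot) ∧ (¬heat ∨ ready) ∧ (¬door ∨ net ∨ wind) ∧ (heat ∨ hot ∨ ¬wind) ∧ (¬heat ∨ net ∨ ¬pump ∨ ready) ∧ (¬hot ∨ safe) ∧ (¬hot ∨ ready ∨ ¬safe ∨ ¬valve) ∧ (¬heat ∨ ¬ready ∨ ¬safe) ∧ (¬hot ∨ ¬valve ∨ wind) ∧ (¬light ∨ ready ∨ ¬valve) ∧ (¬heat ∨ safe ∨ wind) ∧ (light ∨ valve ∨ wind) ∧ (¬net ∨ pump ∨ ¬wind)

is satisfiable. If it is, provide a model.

Set ready = False.
  then (ready ∨ ¬wind) forces wind = False.
  then (¬heat ∨ ready) forces heat = False.
Set safe = False.
  then (¬hot ∨ safe) forces hot = False.
  then (hot ∨ ¬valve) forces valve = False.
  then (light ∨ valve ∨ wind) forces light = True.
Set net = True.
Set pump = True.
Set door = False.
All clauses satisfied.

ready = False, safe = False, light = True, wind = False, net = True, hot = False, pump = True, valve = False, door = False, heat = False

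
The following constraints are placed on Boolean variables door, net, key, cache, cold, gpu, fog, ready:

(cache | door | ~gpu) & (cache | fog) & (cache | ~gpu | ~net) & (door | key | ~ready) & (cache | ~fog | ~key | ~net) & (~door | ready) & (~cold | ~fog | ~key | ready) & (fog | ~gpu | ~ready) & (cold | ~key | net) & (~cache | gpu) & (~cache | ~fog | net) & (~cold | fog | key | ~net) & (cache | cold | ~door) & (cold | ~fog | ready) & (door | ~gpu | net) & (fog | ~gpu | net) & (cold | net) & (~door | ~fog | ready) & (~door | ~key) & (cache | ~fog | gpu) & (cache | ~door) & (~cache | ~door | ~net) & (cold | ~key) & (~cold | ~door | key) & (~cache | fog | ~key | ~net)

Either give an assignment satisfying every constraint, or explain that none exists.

Set door = False.
Try net = False:
  (door | ~gpu | net) forces gpu = False.
  (~cache | gpu) forces cache = False.
  (cache | fog) forces fog = True.
  clause (cache | ~fog | gpu) is falsified — backtrack.
So net = True.
Set key = False.
  then (door | key | ~ready) forces ready = False.
Set cache = True.
  then (~cache | gpu) forces gpu = True.
Set cold = False.
  then (cold | ~fog | ready) forces fog = False.
All clauses satisfied.

door: False, net: True, key: False, cache: True, cold: False, gpu: True, fog: False, ready: False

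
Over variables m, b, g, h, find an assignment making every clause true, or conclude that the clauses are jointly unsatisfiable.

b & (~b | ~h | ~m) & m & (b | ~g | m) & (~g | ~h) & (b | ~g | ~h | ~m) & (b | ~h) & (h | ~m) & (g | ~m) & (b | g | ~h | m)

Unsatisfiable — no assignment works.

Case m = True:
  (b) forces b = True.
  (~b | ~h | ~m) forces h = False.
  Clause (h | ~m) is falsified — contradiction.
Case m = False:
  Clause (m) is falsified — contradiction.
Both cases fail, so the formula is unsatisfiable.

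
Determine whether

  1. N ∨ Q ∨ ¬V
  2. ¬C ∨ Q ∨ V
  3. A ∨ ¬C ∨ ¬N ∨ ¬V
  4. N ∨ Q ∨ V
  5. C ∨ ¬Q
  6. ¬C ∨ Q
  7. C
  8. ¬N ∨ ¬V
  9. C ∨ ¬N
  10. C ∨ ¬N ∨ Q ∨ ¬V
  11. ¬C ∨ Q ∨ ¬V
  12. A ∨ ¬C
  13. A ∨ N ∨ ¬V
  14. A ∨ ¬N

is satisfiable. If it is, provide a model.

V = True; C = True; Q = True; A = True; N = False

Unit clause (C) forces C = True.
In (A ∨ ¬C) only A is left, so A = True.
In (¬C ∨ Q) only Q is left, so Q = True.
Set V = True.
  then (¬N ∨ ¬V) forces N = False.
All clauses satisfied.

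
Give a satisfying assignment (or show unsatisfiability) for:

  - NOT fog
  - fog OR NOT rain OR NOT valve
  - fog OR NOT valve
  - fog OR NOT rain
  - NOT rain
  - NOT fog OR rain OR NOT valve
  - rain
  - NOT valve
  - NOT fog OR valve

Case rain = True:
  Clause (NOT rain) is falsified — contradiction.
Case rain = False:
  Clause (rain) is falsified — contradiction.
Both cases fail, so the formula is unsatisfiable.

No satisfying assignment exists.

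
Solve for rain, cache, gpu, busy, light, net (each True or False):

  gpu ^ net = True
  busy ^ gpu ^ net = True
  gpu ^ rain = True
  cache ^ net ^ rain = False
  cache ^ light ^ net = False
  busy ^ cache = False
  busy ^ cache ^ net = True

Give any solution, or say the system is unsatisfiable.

rain = True, cache = False, gpu = False, busy = False, light = True, net = True

gpu ^ net = F ^ T = True ✓
busy ^ gpu ^ net = F ^ F ^ T = True ✓
gpu ^ rain = F ^ T = True ✓
cache ^ net ^ rain = F ^ T ^ T = False ✓
cache ^ light ^ net = F ^ T ^ T = False ✓
busy ^ cache = F ^ F = False ✓
busy ^ cache ^ net = F ^ F ^ T = True ✓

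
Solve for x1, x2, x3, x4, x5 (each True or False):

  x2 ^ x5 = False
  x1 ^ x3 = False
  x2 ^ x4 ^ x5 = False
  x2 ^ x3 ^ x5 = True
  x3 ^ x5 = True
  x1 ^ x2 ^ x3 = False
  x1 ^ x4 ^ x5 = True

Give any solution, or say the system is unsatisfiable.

x1 = True, x2 = False, x3 = True, x4 = False, x5 = False

x2 ^ x5 = F ^ F = False ✓
x1 ^ x3 = T ^ T = False ✓
x2 ^ x4 ^ x5 = F ^ F ^ F = False ✓
x2 ^ x3 ^ x5 = F ^ T ^ F = True ✓
x3 ^ x5 = T ^ F = True ✓
x1 ^ x2 ^ x3 = T ^ F ^ T = False ✓
x1 ^ x4 ^ x5 = T ^ F ^ F = True ✓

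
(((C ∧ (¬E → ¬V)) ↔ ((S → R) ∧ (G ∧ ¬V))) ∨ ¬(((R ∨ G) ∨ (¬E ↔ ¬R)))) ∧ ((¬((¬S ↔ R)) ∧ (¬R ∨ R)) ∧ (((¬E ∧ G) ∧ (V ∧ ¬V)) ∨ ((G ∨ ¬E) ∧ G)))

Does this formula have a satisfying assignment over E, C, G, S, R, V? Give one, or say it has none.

E: False, C: True, G: True, S: True, R: True, V: False

  ((C ∧ (¬E → ¬V)) ↔ ((S → R) ∧ (G ∧ ¬V))) ∨ ¬(((R ∨ G) ∨ (¬E ↔ ¬R))) = True
    (C ∧ (¬E → ¬V)) ↔ ((S → R) ∧ (G ∧ ¬V)) = True
      C ∧ (¬E → ¬V) = True
        ¬E → ¬V = True
          ¬E = True
          ¬V = True
      (S → R) ∧ (G ∧ ¬V) = True
        S → R = True
        G ∧ ¬V = True
          ¬V = True
    ¬(((R ∨ G) ∨ (¬E ↔ ¬R))) = False
      (R ∨ G) ∨ (¬E ↔ ¬R) = True
        R ∨ G = True
        ¬E ↔ ¬R = False
          ¬E = True
          ¬R = False
  (¬((¬S ↔ R)) ∧ (¬R ∨ R)) ∧ (((¬E ∧ G) ∧ (V ∧ ¬V)) ∨ ((G ∨ ¬E) ∧ G)) = True
    ¬((¬S ↔ R)) ∧ (¬R ∨ R) = True
      ¬((¬S ↔ R)) = True
        ¬S ↔ R = False
          ¬S = False
      ¬R ∨ R = True
        ¬R = False
    ((¬E ∧ G) ∧ (V ∧ ¬V)) ∨ ((G ∨ ¬E) ∧ G) = True
      (¬E ∧ G) ∧ (V ∧ ¬V) = False
        ¬E ∧ G = True
          ¬E = True
        V ∧ ¬V = False
          ¬V = True
      (G ∨ ¬E) ∧ G = True
        G ∨ ¬E = True
          ¬E = True
Both conjuncts True, so the formula holds.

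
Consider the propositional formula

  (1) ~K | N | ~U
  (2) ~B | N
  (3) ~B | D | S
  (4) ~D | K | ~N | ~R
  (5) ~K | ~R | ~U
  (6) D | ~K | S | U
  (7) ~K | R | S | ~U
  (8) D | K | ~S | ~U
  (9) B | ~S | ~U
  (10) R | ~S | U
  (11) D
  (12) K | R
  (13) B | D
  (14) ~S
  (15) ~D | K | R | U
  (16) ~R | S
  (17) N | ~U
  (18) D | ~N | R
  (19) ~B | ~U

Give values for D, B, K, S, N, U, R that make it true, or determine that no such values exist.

D: True, B: False, K: True, S: False, N: True, U: False, R: False

Unit clause (D) forces D = True.
Unit clause (~S) forces S = False.
In (~R | S) only ~R is left, so R = False.
In (K | R) only K is left, so K = True.
In (~K | R | S | ~U) only ~U is left, so U = False.
Set B = False.
Set N = True.
All clauses satisfied.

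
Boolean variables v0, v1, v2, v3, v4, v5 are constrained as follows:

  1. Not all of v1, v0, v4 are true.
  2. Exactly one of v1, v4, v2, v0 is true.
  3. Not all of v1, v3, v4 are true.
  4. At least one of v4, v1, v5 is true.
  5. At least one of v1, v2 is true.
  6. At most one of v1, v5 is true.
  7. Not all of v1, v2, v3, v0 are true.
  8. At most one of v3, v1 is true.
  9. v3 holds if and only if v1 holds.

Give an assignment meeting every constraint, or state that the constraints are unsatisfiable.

v0=F, v1=F, v2=T, v3=F, v4=F, v5=T

  (1) {v1, v0, v4}: 0/3 true — not all ✓
  (2) {v1, v4, v2, v0}: 1 true — exactly one ✓
  (3) {v1, v3, v4}: 0/3 true — not all ✓
  (4) {v4, v1, v5}: 1 true — at least one ✓
  (5) {v1, v2}: 1 true — at least one ✓
  (6) {v1, v5}: 1 true — at most one ✓
  (7) {v1, v2, v3, v0}: 1/4 true — not all ✓
  (8) {v3, v1}: 0 true — at most one ✓
  (9) v3=F, v1=F — same ✓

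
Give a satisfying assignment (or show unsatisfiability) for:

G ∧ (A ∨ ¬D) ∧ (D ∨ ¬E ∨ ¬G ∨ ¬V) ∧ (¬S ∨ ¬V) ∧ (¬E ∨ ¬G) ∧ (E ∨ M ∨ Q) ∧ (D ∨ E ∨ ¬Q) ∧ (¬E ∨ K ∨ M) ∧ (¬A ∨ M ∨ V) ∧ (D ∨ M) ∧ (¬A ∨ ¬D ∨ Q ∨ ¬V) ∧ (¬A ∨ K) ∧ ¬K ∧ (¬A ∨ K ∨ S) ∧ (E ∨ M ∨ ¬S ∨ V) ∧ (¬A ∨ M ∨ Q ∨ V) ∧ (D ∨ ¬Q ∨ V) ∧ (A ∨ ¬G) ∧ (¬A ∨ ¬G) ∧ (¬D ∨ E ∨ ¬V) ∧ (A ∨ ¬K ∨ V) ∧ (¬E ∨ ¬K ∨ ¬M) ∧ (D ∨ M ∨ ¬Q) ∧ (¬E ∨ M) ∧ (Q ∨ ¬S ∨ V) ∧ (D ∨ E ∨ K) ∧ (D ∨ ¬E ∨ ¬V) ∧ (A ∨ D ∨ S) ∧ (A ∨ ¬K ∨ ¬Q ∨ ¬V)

Unsatisfiable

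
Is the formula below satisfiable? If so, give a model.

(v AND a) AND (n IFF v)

v = True, n = True, a = True

  v AND a = True
  n IFF v = True
Both conjuncts True, so the formula holds.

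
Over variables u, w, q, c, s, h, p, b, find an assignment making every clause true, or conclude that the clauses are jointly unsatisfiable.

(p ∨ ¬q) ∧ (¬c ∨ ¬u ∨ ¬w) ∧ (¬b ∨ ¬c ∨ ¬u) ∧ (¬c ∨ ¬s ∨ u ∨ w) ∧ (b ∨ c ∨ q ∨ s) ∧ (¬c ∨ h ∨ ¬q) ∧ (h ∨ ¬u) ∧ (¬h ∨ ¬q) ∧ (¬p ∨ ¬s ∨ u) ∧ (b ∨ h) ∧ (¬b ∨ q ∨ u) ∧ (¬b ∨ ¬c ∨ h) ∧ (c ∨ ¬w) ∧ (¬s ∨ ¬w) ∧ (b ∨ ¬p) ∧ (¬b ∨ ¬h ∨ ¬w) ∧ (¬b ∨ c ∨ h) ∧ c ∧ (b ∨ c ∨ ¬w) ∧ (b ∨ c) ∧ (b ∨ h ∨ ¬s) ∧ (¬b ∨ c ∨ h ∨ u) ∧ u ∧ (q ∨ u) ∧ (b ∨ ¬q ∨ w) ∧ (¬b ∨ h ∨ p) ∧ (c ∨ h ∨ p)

u = True, w = False, q = False, c = True, s = False, h = True, p = False, b = False

Unit clause (c) forces c = True.
Unit clause (u) forces u = True.
In (¬c ∨ ¬u ∨ ¬w) only ¬w is left, so w = False.
In (¬b ∨ ¬c ∨ ¬u) only ¬b is left, so b = False.
In (h ∨ ¬u) only h is left, so h = True.
In (¬h ∨ ¬q) only ¬q is left, so q = False.
In (b ∨ ¬p) only ¬p is left, so p = False.
Set s = False.
All clauses satisfied.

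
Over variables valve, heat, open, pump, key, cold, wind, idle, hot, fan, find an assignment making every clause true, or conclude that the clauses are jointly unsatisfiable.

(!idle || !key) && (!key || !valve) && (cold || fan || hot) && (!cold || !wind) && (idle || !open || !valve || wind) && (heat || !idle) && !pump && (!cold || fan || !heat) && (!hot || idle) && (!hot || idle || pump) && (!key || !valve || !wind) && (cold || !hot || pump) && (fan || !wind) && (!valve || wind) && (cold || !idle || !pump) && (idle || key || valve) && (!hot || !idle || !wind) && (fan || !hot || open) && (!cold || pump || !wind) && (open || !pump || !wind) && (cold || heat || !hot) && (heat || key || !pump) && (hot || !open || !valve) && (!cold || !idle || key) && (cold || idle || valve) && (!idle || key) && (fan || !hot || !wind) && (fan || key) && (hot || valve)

valve: True; heat: True; open: False; pump: False; key: False; cold: False; wind: True; idle: False; hot: False; fan: True

Unit clause (!pump) forces pump = False.
Try valve = False:
  (hot || valve) forces hot = True.
  (!hot || idle) forces idle = True.
  (!idle || !key) forces key = False.
  clause (!idle || key) is falsified — backtrack.
So valve = True.
  then (!key || !valve) forces key = False.
  then (!valve || wind) forces wind = True.
  then (!cold || pump || !wind) forces cold = False.
  then (!idle || key) forces idle = False.
  then (fan || key) forces fan = True.
  then (!hot || idle) forces hot = False.
  then (hot || !open || !valve) forces open = False.
Set heat = True.
All clauses satisfied.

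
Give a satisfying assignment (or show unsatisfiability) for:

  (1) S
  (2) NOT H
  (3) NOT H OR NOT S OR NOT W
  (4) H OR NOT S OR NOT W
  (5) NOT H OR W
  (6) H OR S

H=F, S=T, W=F

Unit clause (S) forces S = True.
Unit clause (NOT H) forces H = False.
In (H OR NOT S OR NOT W) only NOT W is left, so W = False.
Check each clause:
  (S): S holds.
  (NOT H): NOT H holds.
  (NOT H OR NOT S OR NOT W): NOT H holds.
  (H OR NOT S OR NOT W): NOT W holds.
  (NOT H OR W): NOT H holds.
  (H OR S): S holds.
All clauses satisfied.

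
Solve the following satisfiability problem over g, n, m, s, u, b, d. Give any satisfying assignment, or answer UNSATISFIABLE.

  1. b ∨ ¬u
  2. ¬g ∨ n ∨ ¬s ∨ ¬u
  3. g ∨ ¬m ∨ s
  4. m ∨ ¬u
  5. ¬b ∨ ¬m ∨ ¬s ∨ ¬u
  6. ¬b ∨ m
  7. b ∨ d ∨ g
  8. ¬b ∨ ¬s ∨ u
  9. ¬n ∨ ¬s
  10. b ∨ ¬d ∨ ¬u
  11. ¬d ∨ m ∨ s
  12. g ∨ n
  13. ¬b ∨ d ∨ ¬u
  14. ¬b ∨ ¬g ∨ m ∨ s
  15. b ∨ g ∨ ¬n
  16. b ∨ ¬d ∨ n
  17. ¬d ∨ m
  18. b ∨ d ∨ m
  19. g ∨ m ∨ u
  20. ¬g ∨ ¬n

Set g = True.
  then (¬g ∨ ¬n) forces n = False.
Try m = False:
  (m ∨ ¬u) forces u = False.
  (¬b ∨ m) forces b = False.
  (b ∨ ¬d ∨ n) forces d = False.
  clause (b ∨ d ∨ m) is falsified — backtrack.
So m = True.
Set s = False.
Set u = False.
Set b = False.
  then (b ∨ ¬d ∨ n) forces d = False.
All clauses satisfied.

g=T; n=F; m=T; s=F; u=F; b=F; d=F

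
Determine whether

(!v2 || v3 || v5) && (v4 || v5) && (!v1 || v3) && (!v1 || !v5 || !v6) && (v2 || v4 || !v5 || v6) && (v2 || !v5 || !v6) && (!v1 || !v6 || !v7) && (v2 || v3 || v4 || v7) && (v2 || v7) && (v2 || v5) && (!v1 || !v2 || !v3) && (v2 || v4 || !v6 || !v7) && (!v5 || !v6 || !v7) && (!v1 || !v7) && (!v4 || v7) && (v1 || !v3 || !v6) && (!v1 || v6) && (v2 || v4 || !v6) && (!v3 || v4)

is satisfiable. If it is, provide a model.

v1: False, v2: False, v3: False, v4: True, v5: True, v6: False, v7: True

Try v1 = True:
  (!v1 || v3) forces v3 = True.
  (!v1 || !v2 || !v3) forces v2 = False.
  (v2 || v7) forces v7 = True.
  clause (!v1 || !v7) is falsified — backtrack.
So v1 = False.
Set v2 = False.
  then (v2 || v7) forces v7 = True.
  then (v2 || v5) forces v5 = True.
  then (!v5 || !v6 || !v7) forces v6 = False.
  then (v2 || v4 || !v5 || v6) forces v4 = True.
Set v3 = False.
All clauses satisfied.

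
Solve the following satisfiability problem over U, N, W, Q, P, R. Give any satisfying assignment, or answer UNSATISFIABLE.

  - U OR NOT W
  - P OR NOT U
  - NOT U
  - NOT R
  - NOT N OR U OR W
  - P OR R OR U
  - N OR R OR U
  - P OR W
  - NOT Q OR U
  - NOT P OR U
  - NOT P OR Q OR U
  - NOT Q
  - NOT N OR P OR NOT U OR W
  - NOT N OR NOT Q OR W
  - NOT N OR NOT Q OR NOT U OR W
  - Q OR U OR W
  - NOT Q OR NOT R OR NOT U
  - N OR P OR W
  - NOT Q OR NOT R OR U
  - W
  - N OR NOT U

The formula is unsatisfiable.

Case U = True:
  Clause (NOT U) is falsified — contradiction.
Case U = False:
  (U OR NOT W) forces W = False.
  Clause (W) is falsified — contradiction.
Both cases fail, so the formula is unsatisfiable.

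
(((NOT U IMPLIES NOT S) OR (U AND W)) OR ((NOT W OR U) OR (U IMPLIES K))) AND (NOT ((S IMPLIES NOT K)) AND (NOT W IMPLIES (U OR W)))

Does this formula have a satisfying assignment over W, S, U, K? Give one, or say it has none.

W = True; S = True; U = True; K = True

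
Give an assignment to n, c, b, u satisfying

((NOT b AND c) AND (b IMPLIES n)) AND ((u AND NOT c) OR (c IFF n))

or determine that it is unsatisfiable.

n = True, c = True, b = False, u = True

  (NOT b AND c) AND (b IMPLIES n) = True
    NOT b AND c = True
      NOT b = True
    b IMPLIES n = True
  (u AND NOT c) OR (c IFF n) = True
    u AND NOT c = False
      NOT c = False
    c IFF n = True
Both conjuncts True, so the formula holds.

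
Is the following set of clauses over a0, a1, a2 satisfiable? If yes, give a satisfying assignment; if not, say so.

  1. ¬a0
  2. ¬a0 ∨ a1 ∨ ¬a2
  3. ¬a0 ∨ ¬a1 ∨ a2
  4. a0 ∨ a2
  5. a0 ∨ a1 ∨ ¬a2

a0 = False, a1 = True, a2 = True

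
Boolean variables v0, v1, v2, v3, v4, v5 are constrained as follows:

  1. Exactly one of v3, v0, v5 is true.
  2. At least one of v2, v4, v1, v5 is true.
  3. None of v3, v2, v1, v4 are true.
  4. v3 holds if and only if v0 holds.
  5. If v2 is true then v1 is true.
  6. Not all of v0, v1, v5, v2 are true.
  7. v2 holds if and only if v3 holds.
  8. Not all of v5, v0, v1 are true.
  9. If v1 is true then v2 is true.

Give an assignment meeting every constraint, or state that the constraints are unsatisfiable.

v0: False; v1: False; v2: False; v3: False; v4: False; v5: True

  (1) {v3, v0, v5}: 1 true — exactly one ✓
  (2) {v2, v4, v1, v5}: 1 true — at least one ✓
  (3) {v3, v2, v1, v4}: 0 true — none ✓
  (4) v3=F, v0=F — same ✓
  (5) v2=F ⇒ v1: vacuous ✓
  (6) {v0, v1, v5, v2}: 1/4 true — not all ✓
  (7) v2=F, v3=F — same ✓
  (8) {v5, v0, v1}: 1/3 true — not all ✓
  (9) v1=F ⇒ v2: vacuous ✓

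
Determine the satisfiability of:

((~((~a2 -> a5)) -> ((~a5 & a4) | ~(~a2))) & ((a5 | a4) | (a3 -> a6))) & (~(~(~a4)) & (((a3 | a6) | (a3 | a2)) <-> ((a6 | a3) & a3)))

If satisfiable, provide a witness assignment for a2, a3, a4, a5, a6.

a2: False, a3: False, a4: False, a5: True, a6: False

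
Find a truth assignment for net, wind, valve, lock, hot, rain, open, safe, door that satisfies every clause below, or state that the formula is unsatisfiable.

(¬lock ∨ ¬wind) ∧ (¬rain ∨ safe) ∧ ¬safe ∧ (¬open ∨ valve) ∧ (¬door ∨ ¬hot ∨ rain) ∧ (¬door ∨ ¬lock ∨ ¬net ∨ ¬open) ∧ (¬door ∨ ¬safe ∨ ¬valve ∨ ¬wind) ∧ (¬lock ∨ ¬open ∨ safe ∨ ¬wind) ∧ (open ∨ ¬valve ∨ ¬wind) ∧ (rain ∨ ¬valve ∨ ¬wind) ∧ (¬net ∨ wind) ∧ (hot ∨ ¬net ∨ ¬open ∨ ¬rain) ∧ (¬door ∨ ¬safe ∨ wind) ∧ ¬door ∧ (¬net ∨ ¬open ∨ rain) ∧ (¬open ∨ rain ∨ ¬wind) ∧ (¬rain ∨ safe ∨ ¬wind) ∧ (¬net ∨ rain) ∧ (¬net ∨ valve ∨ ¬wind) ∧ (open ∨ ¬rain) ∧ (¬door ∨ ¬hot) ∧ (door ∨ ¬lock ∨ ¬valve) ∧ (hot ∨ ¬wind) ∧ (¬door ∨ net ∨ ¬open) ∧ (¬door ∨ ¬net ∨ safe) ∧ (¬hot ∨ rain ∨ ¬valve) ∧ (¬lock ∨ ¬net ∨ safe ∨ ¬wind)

Unit clause (¬safe) forces safe = False.
Unit clause (¬door) forces door = False.
In (¬rain ∨ safe) only ¬rain is left, so rain = False.
In (¬net ∨ rain) only ¬net is left, so net = False.
Set wind = True.
  then (¬lock ∨ ¬wind) forces lock = False.
  then (rain ∨ ¬valve ∨ ¬wind) forces valve = False.
  then (¬open ∨ rain ∨ ¬wind) forces open = False.
  then (hot ∨ ¬wind) forces hot = True.
All clauses satisfied.

net = False, wind = True, valve = False, lock = False, hot = True, rain = False, open = False, safe = False, door = False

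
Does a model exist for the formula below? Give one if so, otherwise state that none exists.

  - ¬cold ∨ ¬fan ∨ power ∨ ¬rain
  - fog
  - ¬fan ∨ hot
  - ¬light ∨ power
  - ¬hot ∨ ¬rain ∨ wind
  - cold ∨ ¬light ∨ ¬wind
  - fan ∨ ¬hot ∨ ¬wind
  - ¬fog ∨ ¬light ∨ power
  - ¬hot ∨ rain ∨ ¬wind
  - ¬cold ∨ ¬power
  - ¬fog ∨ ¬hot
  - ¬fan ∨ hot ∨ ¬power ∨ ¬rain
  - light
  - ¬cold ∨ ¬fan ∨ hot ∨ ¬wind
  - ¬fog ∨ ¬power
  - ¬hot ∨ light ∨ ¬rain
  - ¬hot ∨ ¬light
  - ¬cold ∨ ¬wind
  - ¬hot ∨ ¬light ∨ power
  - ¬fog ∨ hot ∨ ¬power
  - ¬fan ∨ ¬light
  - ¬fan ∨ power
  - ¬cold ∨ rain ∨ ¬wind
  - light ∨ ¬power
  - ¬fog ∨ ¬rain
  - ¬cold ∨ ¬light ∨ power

The formula is unsatisfiable.

Case light = True:
  (fog) forces fog = True.
  (¬light ∨ power) forces power = True.
  Clause (¬fog ∨ ¬power) is falsified — contradiction.
Case light = False:
  Clause (light) is falsified — contradiction.
Both cases fail, so the formula is unsatisfiable.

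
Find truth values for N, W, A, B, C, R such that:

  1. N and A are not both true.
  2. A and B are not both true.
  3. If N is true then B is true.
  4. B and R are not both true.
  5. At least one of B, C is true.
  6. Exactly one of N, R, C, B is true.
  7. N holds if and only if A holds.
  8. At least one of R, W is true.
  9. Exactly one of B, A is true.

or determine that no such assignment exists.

N: False, W: True, A: False, B: True, C: False, R: False

  (1) N=F, A=F — not both ✓
  (2) A=F, B=T — not both ✓
  (3) N=F ⇒ B: vacuous ✓
  (4) B=T, R=F — not both ✓
  (5) {B, C}: 1 true — at least one ✓
  (6) {N, R, C, B}: 1 true — exactly one ✓
  (7) N=F, A=F — same ✓
  (8) {R, W}: 1 true — at least one ✓
  (9) {B, A}: 1 true — exactly one ✓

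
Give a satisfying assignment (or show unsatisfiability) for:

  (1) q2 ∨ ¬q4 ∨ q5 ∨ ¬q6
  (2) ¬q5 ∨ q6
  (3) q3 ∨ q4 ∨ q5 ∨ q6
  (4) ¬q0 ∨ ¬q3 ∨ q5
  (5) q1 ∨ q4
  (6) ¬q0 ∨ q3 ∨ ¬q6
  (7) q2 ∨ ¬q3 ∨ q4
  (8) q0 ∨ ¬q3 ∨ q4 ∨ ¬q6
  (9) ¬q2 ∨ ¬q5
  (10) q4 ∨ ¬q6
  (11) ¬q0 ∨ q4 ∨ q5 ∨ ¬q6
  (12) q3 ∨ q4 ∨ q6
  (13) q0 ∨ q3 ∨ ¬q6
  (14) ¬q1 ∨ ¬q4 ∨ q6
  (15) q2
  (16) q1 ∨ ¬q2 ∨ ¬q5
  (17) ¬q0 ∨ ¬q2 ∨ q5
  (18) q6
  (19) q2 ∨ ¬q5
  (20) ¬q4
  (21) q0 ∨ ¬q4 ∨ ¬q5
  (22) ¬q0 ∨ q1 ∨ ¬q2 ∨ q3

The formula is unsatisfiable.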